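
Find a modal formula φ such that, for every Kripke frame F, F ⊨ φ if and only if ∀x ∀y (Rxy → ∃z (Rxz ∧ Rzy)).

This is density; the standard corresponding axiom is C4: □□s → □s.

□□s → □s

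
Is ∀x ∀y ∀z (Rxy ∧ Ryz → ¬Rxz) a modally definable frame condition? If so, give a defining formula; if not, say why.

Any modally definable frame class is closed under surjective bounded morphisms.
The 5-cycle (worlds a,b,c,d,e with a→b→c→d→e→a) is intransitive. Mapping every world to a single reflexive point • is a surjective bounded morphism; the reflexive point is not intransitive (R••∧R•• but R••).
Hence intransitivity is not modally definable.

No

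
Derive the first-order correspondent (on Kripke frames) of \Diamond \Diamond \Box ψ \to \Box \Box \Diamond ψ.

This is a Sahlqvist (Geach-type) schema ◇^2□^1ψ → □^2◇^1ψ.
Minimal-valuation argument: fix x; take any y with xR^2y and any z with xR^2z. Set V(ψ) to the set of worlds R-reachable from y in exactly 1 step. Then □^1ψ holds at y, so the antecedent holds at x; validity forces ◇^1ψ at z, giving a w with zR^1w and yR^1w.
First-order correspondent: \forall x \forall y \forall z ((x R^2 y \wedge x R^2 z) \to \exists w (yRw \wedge zRw)).

\forall x \forall y \forall z ((x R^2 y \wedge x R^2 z) \to \exists w (yRw \wedge zRw))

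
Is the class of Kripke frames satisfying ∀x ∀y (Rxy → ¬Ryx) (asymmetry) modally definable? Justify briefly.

Not definable by any modal formula

Modal frame validity is preserved under surjective bounded morphisms.
The 3-cycle (worlds 0,1,2 with 0→1→2→0) is asymmetric. Mapping every world to a single reflexive point • is a surjective bounded morphism, and the reflexive point is not asymmetric (R•• but asymmetry requires ¬R••).
Hence asymmetry is not modally definable.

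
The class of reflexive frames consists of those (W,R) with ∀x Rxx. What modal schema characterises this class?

A defining formula is □q → q (the T axiom).
Suppose □q→q is valid. At any x set V(q)={w : Rxw}. Then □q holds at x, so q holds at x, i.e. Rxx.

□q → q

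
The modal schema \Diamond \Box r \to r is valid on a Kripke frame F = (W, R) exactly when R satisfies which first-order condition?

symmetry

This schema is equivalent to the B axiom r → □◇r.
It corresponds to symmetry: \forall x \forall y (Rxy \to Ryx).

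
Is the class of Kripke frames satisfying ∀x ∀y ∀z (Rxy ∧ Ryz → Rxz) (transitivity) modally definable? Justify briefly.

Definable; □r → □□r defines it

The condition is transitivity. A defining modal formula is □r → □□r.
Suppose □r→□□r is valid. Take Rxy, Ryz and set V(r)={w : Rxw}. Then □r at x, so □□r at x, so □r at y, so r at z, i.e. Rxz.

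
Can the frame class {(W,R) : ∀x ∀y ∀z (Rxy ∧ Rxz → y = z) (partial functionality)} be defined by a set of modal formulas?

Definable; ◇q → □q defines it

Yes: it is partial functionality, defined by the CD schema ◇q → □q.
Suppose ◇q→□q is valid. Take Rxy, Rxz and set V(q)={y}. Then ◇q at x, so □q at x, so q at z, i.e. z=y.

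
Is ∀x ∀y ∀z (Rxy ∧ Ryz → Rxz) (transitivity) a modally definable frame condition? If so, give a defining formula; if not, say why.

Yes: it is transitivity, defined by the 4 schema □q → □□q.
Suppose □q→□□q is valid. Take Rxy, Ryz and set V(q)={w : Rxw}. Then □q at x, so □□q at x, so □q at y, so q at z, i.e. Rxz.

Definable; □q → □□q defines it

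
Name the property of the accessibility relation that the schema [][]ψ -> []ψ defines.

density: forall x forall y (Rxy -> exists z (Rxz & Rzy))

This schema is the C4 axiom.
It corresponds to density: forall x forall y (Rxy -> exists z (Rxz & Rzy)).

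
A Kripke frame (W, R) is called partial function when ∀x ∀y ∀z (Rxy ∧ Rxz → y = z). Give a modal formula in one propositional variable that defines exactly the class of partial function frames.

◇s → □s

The condition is partial functionality. The CD schema ◇s → □s defines it.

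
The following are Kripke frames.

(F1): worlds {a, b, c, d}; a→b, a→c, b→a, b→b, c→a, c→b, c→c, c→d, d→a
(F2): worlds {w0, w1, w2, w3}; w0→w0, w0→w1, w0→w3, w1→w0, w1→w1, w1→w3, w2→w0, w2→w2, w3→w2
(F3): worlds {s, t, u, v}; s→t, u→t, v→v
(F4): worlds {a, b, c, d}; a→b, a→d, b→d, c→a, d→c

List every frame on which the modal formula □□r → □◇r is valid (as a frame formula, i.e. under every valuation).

The schema corresponds to a generalized confluence (Geach) condition: ∀x ∀z (xRz → ∃w (xR²w ∧ zRw)).
(F1): condition met.
(F2): condition met.
(F3): fails — sRt but no w with sR²w and tRw.
(F4): condition met.
Valid on: (F1), (F2), (F4).

(F1), (F2), (F4)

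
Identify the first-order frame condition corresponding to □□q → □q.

Suppose □□q→□q is valid. Take Rxy and set V(q)={w : xR²w}. Then □□q at x, so □q at x, so q at y, i.e. ∃z(Rxz∧Rzy).

density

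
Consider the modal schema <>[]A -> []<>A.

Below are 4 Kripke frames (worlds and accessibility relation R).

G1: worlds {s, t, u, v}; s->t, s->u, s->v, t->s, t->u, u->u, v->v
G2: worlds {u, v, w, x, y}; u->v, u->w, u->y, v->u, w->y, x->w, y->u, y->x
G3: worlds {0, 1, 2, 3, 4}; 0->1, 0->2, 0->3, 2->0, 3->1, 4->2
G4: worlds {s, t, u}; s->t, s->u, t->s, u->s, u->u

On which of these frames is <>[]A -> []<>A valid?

G4

The schema corresponds to convergence: forall x forall y forall z (Rxy & Rxz -> exists w (Ryw & Rzw)).
G1: fails — Rsv and Rsu but v and u have no common successor.
G2: fails — Ruv and Ruw but v and w have no common successor.
G3: fails — R02 and R01 but 2 and 1 have no common successor.
G4: satisfies the condition.
Valid on: G4.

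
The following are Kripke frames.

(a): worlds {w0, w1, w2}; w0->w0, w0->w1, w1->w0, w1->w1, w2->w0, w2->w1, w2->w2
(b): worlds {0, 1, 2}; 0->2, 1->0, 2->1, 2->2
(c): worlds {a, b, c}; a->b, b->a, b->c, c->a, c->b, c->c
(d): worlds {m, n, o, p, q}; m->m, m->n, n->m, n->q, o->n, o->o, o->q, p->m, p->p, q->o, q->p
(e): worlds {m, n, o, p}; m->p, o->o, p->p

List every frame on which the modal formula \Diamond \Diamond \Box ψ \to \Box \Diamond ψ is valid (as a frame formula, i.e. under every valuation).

(a), (e)

This is the axiom for a generalized confluence (Geach) condition; its first-order frame correspondent is \forall x \forall y \forall z ((x R^2 y \wedge xRz) \to \exists w (yRw \wedge zRw)).
(a): holds.
(b): fails — 0R²1, 0R2 but no w with 1Rw and 2Rw.
(c): fails — aR²a, aRb but no w with aRw and bRw.
(d): fails — mR²q, mRm but no w with qRw and mRw.
(e): holds.
Valid on: (a), (e).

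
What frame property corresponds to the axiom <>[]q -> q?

This is a form of the B axiom.
It corresponds to symmetry: forall x forall y (Rxy -> Ryx).

Symmetry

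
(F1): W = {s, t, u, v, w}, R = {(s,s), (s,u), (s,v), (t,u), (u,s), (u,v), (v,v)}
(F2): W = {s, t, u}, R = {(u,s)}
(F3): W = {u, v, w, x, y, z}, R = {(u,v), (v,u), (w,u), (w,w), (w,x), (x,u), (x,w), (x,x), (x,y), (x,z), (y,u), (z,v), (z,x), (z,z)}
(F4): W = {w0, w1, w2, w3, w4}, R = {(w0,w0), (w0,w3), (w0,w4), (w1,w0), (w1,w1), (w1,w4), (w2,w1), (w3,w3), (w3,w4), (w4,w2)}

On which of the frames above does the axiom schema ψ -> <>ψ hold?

none

The schema corresponds to reflexivity: forall x Rxx.
(F1): fails — world t does not see itself.
(F2): fails — world s does not see itself.
(F3): fails — world u does not see itself.
(F4): fails — world w2 does not see itself.
Valid on no frame.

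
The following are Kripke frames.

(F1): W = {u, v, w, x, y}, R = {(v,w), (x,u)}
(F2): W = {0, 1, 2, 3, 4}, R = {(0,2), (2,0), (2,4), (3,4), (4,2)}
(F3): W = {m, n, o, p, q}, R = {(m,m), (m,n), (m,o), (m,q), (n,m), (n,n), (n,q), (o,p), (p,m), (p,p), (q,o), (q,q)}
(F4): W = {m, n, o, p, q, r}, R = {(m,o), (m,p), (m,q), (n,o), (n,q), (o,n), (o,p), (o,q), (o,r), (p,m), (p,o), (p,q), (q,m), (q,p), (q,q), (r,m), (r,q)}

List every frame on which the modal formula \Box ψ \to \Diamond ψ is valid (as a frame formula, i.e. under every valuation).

The schema corresponds to seriality: \forall x \exists y Rxy.
(F1): fails — world u has no successor.
(F2): fails — world 1 has no successor.
(F3): holds.
(F4): holds.

(F3), (F4)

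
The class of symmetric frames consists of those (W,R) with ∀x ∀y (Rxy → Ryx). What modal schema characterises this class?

p → □◇p

A defining formula is p → □◇p (the B axiom).
Suppose p→□◇p is valid. Take Rxy and set V(p)={x}. Then p at x, so □◇p at x, so ◇p at y, so some z with Ryz has p; z=x, i.e. Ryx.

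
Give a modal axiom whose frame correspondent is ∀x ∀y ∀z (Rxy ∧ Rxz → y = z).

◇p → □p

The condition is partial functionality. The CD schema ◇p → □p defines it.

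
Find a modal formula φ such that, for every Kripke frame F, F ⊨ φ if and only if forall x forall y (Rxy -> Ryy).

This is shift-reflexivity; the standard corresponding axiom is T□: □(□s → s).

□(□s → s)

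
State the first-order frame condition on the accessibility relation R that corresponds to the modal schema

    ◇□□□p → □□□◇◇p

This is a Sahlqvist (Geach-type) schema ◇^1□^3p → □^3◇^2p.
First-order correspondent: ∀x ∀y ∀z ((xRy ∧ xR³z) → ∃w (yR³w ∧ zR²w)).

∀x ∀y ∀z ((xRy ∧ xR³z) → ∃w (yR³w ∧ zR²w))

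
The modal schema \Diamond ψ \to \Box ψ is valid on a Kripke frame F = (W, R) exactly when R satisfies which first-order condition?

Partial functionality

Suppose ◇ψ→□ψ is valid. Take Rxy, Rxz and set V(ψ)={y}. Then ◇ψ at x, so □ψ at x, so ψ at z, i.e. z=y.
Conversely, on a frame with partial functionality the schema holds at every world under every valuation.
So the correspondent is partial functionality.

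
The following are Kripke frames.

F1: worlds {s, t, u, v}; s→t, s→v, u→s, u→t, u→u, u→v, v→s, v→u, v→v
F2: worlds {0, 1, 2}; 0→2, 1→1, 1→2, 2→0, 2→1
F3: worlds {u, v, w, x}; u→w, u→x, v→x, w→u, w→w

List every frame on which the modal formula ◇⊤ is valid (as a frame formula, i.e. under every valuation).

F2

Frame correspondent (Sahlqvist): ∀x ∃y Rxy — i.e. seriality.
F1: fails — world t has no successor.
F2: ✓.
F3: fails — world x has no successor.
Valid on: F2.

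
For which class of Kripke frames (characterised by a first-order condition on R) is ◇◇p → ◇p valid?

This is frame-equivalent to □p → □□p (substitute ¬p for p and contrapose).
Suppose □p→□□p is valid. Take Rxy, Ryz and set V(p)={w : Rxw}. Then □p at x, so □□p at x, so □p at y, so p at z, i.e. Rxz.
Conversely, any frame satisfying ∀x ∀y ∀z (Rxy ∧ Ryz → Rxz) validates the schema.
So the correspondent is transitivity.

transitivity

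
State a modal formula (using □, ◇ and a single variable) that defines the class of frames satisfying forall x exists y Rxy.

□q → ◇q

This is seriality; the standard corresponding axiom is D: □q → ◇q.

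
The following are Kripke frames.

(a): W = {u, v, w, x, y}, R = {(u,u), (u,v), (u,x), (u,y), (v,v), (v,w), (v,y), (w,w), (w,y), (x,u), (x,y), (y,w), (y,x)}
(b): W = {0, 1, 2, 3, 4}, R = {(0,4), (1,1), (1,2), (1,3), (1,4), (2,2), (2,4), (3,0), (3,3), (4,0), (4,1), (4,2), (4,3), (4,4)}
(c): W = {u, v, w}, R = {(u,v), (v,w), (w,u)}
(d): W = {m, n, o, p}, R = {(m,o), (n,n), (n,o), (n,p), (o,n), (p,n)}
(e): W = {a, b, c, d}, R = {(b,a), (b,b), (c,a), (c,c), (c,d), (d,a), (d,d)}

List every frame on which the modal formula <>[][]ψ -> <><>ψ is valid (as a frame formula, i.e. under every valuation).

This is the axiom for a generalized confluence (Geach) condition; its first-order frame correspondent is forall x forall y (xRy -> exists w (y R^2 w & x R^2 w)).
(a): condition met.
(b): condition met.
(c): fails — uRv but no t with vR²t and uR²t.
(d): condition met.
(e): fails — bRa but no w with aR²w and bR²w.

(a), (b), (d)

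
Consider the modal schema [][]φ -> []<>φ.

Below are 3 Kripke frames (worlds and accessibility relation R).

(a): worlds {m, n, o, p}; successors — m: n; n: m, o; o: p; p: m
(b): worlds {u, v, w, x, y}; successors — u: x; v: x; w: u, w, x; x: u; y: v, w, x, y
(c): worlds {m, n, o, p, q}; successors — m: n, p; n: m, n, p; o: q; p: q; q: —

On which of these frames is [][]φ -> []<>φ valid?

Frame correspondent (Sahlqvist): forall x forall z (xRz -> exists w (x R^2 w & zRw)) — i.e. a generalized confluence (Geach) condition.
(a): ✓.
(b): ✓.
(c): fails — oRq but no w with oR²w and qRw.

(a), (b)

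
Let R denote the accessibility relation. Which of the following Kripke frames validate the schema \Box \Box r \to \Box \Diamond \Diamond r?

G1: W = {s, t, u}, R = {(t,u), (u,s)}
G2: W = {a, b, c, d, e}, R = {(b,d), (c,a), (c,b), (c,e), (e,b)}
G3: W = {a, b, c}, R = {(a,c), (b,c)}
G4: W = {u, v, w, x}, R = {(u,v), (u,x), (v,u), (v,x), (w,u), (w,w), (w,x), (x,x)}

The schema corresponds to a generalized confluence (Geach) condition: \forall x \forall z (xRz \to \exists w (x R^2 w \wedge z R^2 w)).
G1: fails — tRu but no w with tR²w and uR²w.
G2: fails — bRd but no w with bR²w and dR²w.
G3: fails — aRc but no w with aR²w and cR²w.
G4: ✓.

G4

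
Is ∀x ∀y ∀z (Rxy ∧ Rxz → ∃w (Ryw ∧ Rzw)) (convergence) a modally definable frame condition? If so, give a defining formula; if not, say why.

Definable; ◇□p → □◇p defines it

The condition is convergence. A defining modal formula is ◇□p → □◇p.
Suppose ◇□p→□◇p is valid. Take Rxy, Rxz and set V(p)={w : Ryw}. Then □p at y so ◇□p at x, so □◇p at x, so ◇p at z, giving w with Rzw and Ryw.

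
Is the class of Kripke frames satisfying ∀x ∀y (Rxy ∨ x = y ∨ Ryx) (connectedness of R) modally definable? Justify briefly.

Not definable by any modal formula

Modal frame validity is preserved under disjoint unions.
Take 3 disjoint single-world reflexive frames: each is trivially connected, but their disjoint union has 3 worlds with no edge between distinct components, so it is not connected.
Hence connectedness of R is not modally definable.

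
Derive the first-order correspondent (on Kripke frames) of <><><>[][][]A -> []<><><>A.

This is a Sahlqvist (Geach-type) schema ◇^3□^3A → □^1◇^3A.
First-order correspondent: forall x forall y forall z ((x R^3 y & xRz) -> exists w (y R^3 w & z R^3 w)).

forall x forall y forall z ((x R^3 y & xRz) -> exists w (y R^3 w & z R^3 w))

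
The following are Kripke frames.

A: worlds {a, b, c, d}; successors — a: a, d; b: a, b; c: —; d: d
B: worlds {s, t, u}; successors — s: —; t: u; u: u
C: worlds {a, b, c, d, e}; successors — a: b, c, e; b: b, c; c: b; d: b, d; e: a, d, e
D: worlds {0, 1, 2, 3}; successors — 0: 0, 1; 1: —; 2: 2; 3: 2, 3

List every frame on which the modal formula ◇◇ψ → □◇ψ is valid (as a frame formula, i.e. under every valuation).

B

Frame correspondent (Sahlqvist): ∀x ∀y ∀z ((xR²y ∧ xRz) → ∃w (y = w ∧ zRw)) — i.e. a generalized confluence (Geach) condition.
A: fails — aR²a, aRd but no w with a=w and dRw.
B: satisfies the condition.
C: fails — aR²a, aRb but no w with a=w and bRw.
D: fails — 0R²0, 0R1 but no w with 0=w and 1Rw.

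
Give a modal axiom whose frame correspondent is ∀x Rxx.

This is reflexivity; the standard corresponding axiom is T: □q → q.
Suppose □q→q is valid. At any x set V(q)={w : Rxw}. Then □q holds at x, so q holds at x, i.e. Rxx.

□q → q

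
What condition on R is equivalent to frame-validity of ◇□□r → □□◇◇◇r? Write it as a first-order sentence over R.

∀x ∀y ∀z ((xRy ∧ xR²z) → ∃w (yR²w ∧ zR³w))

This is a Sahlqvist (Geach-type) schema ◇^1□^2r → □^2◇^3r.
First-order correspondent: ∀x ∀y ∀z ((xRy ∧ xR²z) → ∃w (yR²w ∧ zR³w)).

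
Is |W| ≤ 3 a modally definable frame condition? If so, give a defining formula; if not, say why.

Any modally definable frame class is closed under disjoint unions.
Any modal formula valid on each of 4 disjoint one-world frames is valid on their disjoint union (validity is preserved under disjoint unions). Each one-world frame has |W|=1≤3, but the union has |W|=4.
So the class is not modally definable.

No — not modally definable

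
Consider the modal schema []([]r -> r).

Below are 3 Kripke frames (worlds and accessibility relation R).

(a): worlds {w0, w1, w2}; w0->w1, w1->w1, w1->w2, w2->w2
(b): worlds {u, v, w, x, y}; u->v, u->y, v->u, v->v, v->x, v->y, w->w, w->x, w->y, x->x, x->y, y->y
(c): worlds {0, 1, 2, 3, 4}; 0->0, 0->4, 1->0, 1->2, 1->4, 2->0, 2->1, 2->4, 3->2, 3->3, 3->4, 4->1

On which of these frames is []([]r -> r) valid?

(a)

The schema corresponds to shift-reflexivity: forall x forall y (Rxy -> Ryy).
(a): satisfies the condition.
(b): fails — Rvu but not Ruu.
(c): fails — R34 but not R44.
Valid on: (a).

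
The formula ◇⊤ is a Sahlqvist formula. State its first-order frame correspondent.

◇⊤ holds at w iff w has a successor, so frame-validity of ◇⊤ is exactly seriality. Equivalently via □q → ◇q:
Suppose □q→◇q is valid. At any x set V(q)=W. Then □q at x, so ◇q at x, so x has a successor.

Seriality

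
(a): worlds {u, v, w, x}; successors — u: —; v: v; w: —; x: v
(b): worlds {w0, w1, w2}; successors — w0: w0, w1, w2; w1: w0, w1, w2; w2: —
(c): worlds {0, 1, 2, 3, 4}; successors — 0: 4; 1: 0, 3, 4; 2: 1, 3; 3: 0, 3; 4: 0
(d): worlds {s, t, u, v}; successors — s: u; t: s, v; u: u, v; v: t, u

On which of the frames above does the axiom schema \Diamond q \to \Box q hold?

This is the axiom for partial functionality; its first-order frame correspondent is \forall x \forall y \forall z (Rxy \wedge Rxz \to y = z).
(a): ✓.
(b): fails — w0 sees both w0 and w1.
(c): fails — 1 sees both 0 and 3.
(d): fails — t sees both s and v.

(a)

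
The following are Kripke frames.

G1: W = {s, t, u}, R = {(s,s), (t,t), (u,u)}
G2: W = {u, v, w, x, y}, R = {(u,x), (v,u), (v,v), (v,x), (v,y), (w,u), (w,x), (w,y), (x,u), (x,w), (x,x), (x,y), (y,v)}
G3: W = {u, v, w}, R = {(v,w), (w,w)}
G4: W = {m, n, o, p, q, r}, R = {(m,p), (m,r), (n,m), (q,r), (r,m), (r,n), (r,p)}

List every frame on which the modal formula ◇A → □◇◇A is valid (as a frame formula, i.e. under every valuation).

G1, G3

The schema corresponds to a generalized confluence (Geach) condition: ∀x ∀y ∀z ((xRy ∧ xRz) → ∃w (y = w ∧ zR²w)).
G1: condition met.
G2: fails — vRv, vRu but no t with v=t and uR²t.
G3: condition met.
G4: fails — mRp, mRp but no w with p=w and pR²w.
Valid on: G1, G3.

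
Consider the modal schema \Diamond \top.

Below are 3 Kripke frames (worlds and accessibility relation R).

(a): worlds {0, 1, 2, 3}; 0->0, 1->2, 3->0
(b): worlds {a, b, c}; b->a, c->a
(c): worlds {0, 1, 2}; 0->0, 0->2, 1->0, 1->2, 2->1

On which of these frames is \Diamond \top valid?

This is the axiom for seriality; its first-order frame correspondent is \forall x \exists y Rxy.
(a): fails — world 2 has no successor.
(b): fails — world a has no successor.
(c): ✓.

(c)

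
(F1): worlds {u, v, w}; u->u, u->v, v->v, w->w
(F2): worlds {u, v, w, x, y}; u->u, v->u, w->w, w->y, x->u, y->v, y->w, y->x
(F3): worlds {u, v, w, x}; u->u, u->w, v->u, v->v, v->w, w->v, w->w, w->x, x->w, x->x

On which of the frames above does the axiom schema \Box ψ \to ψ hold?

(F1), (F3)

Frame correspondent (Sahlqvist): \forall x Rxx — i.e. reflexivity.
(F1): ✓.
(F2): fails — world v does not see itself.
(F3): ✓.
Valid on: (F1), (F3).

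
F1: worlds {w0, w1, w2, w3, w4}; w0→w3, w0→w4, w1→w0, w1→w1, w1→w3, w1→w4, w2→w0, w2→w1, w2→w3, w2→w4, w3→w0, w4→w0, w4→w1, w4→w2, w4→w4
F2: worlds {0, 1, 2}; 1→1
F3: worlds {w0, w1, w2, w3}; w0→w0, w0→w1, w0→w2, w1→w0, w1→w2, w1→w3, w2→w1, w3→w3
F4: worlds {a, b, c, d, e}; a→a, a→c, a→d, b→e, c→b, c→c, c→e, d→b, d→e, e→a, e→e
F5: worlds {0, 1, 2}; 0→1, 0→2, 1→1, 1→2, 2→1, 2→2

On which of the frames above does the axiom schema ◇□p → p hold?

F2

This is the axiom for symmetry; its first-order frame correspondent is ∀x ∀y (Rxy → Ryx).
F1: fails — Rw1w0 but not Rw0w1.
F2: condition met.
F3: fails — Rw1w3 but not Rw3w1.
F4: fails — Rde but not Red.
F5: fails — R02 but not R20.
Valid on: F2.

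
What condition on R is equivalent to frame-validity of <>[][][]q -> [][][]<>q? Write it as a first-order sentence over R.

forall x forall y forall z ((xRy & x R^3 z) -> exists w (y R^3 w & zRw))

This is a Sahlqvist (Geach-type) schema ◇^1□^3q → □^3◇^1q.
Minimal-valuation argument: fix x; take any y with xR^1y and any z with xR^3z. Set V(q) to the set of worlds R-reachable from y in exactly 3 steps. Then □^3q holds at y, so the antecedent holds at x; validity forces ◇^1q at z, giving a w with zR^1w and yR^3w.
First-order correspondent: forall x forall y forall z ((xRy & x R^3 z) -> exists w (y R^3 w & zRw)).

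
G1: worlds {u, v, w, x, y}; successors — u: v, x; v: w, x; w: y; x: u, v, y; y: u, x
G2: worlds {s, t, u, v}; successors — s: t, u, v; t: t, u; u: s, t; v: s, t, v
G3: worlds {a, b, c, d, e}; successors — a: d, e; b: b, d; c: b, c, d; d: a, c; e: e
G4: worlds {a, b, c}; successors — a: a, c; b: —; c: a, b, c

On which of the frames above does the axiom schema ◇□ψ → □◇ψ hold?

G2

The schema corresponds to convergence: ∀x ∀y ∀z (Rxy ∧ Rxz → ∃w (Ryw ∧ Rzw)).
G1: fails — Ruv and Rux but v and x have no common successor.
G2: ✓.
G3: fails — Rae and Rad but e and d have no common successor.
G4: fails — Rcc and Rcb but c and b have no common successor.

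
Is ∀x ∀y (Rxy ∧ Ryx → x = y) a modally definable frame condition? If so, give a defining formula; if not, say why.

No

Modal frame validity is preserved under surjective bounded morphisms.
The 6-cycle (worlds 0,1,2,3,4,5 with 0→1→2→3→4→5→0) is antisymmetric. Sending even-indexed worlds to • and odd-indexed worlds to ∘ is a surjective bounded morphism onto the two-world frame with •↔∘, which is not antisymmetric.
Hence antisymmetry is not modally definable.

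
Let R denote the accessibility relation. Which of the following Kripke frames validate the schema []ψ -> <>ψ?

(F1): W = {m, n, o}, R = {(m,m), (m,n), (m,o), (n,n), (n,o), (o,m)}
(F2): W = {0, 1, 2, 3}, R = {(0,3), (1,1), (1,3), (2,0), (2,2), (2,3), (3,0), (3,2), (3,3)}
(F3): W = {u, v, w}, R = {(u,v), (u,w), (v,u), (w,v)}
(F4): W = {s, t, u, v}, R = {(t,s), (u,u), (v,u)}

(F1), (F2), (F3)

The schema corresponds to seriality: forall x exists y Rxy.
(F1): satisfies the condition.
(F2): satisfies the condition.
(F3): satisfies the condition.
(F4): fails — world s has no successor.
Valid on: (F1), (F2), (F3).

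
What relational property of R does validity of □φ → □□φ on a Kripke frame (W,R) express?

This schema is the 4 axiom.
Its frame correspondent is transitivity — ∀x ∀y ∀z (Rxy ∧ Ryz → Rxz).

Transitivity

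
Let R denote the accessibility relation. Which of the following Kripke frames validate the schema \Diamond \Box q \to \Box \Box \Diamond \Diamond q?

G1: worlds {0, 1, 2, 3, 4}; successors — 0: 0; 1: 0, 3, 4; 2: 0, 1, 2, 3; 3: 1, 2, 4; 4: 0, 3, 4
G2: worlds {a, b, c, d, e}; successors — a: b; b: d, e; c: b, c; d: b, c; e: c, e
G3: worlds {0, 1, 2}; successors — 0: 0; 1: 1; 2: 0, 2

G2, G3

This is the axiom for a generalized confluence (Geach) condition; its first-order frame correspondent is \forall x \forall y \forall z ((xRy \wedge x R^2 z) \to \exists w (yRw \wedge z R^2 w)).
G1: fails — 1R3, 1R²0 but no w with 3Rw and 0R²w.
G2: satisfies the condition.
G3: satisfies the condition.
Valid on: G2, G3.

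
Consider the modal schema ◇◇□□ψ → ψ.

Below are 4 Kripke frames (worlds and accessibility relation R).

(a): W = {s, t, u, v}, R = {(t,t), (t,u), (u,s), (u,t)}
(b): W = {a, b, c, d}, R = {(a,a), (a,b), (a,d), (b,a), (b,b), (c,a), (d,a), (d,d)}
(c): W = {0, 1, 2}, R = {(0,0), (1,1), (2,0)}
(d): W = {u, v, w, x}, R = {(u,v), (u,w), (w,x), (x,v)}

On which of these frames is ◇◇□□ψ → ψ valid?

none

This is the axiom for a generalized confluence (Geach) condition; its first-order frame correspondent is ∀x ∀y (xR²y → ∃w (yR²w ∧ x = w)).
(a): fails — tR²s but no w with sR²w and t=w.
(b): fails — cR²a but no w with aR²w and c=w.
(c): fails — 2R²0 but no w with 0R²w and 2=w.
(d): fails — uR²x but no t with xR²t and u=t.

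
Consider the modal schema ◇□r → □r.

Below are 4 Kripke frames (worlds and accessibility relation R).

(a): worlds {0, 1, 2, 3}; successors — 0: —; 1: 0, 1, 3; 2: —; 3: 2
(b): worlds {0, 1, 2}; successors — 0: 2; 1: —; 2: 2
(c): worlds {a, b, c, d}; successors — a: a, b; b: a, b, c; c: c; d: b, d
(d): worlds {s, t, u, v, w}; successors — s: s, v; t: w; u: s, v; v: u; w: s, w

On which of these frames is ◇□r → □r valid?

(b)

The schema corresponds to the Euclidean property: ∀x ∀y ∀z (Rxy ∧ Rxz → Ryz).
(a): fails — R10 and R10 but not R00.
(b): ✓.
(c): fails — Rbc and Rbb but not Rcb.
(d): fails — Rsv and Rsv but not Rvv.
Valid on: (b).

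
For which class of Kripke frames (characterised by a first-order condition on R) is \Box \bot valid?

□⊥ is valid iff no world has any successor (otherwise □⊥ fails at any world with one).
Conversely, any frame satisfying \forall x \forall y \neg Rxy validates the schema.
So the correspondent is emptiness of R.

emptiness of R: \forall x \forall y \neg Rxy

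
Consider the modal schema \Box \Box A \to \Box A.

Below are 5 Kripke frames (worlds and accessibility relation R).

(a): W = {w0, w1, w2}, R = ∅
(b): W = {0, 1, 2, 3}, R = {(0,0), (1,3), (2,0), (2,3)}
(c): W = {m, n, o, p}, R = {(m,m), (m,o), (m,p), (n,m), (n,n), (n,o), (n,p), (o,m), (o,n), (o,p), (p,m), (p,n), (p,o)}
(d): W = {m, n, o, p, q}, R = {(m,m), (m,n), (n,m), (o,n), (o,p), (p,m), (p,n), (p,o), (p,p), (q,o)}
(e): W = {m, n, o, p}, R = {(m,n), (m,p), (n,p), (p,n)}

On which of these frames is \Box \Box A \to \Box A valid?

(a), (c)

The schema corresponds to density: \forall x \forall y (Rxy \to \exists z (Rxz \wedge Rzy)).
(a): ✓.
(b): fails — R23 but no z with R2z and Rz3.
(c): ✓.
(d): fails — Rqo but no z with Rqz and Rzo.
(e): fails — Rnp but no z with Rnz and Rzp.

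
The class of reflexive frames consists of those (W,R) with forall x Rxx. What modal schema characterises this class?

□ψ → ψ

A defining formula is □ψ → ψ (the T axiom).
Suppose □ψ→ψ is valid. At any x set V(ψ)={w : Rxw}. Then □ψ holds at x, so ψ holds at x, i.e. Rxx.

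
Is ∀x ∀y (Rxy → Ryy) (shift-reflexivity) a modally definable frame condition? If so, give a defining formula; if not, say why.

Yes, by □(□r → r)

Yes: it is shift-reflexivity, defined by the T□ schema □(□r → r).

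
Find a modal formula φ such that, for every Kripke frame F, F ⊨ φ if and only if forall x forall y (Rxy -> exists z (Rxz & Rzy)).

This is density; the standard corresponding axiom is C4: □□s → □s.

□□s → □s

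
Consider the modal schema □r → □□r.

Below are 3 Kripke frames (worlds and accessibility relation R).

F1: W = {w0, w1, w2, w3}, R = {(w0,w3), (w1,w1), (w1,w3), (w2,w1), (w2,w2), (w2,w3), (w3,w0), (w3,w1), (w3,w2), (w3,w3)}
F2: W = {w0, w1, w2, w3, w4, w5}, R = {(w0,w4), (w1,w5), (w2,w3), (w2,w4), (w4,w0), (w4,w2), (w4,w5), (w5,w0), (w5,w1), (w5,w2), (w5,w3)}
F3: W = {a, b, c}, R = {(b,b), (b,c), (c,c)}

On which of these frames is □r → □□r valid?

Frame correspondent (Sahlqvist): ∀x ∀y ∀z (Rxy ∧ Ryz → Rxz) — i.e. transitivity.
F1: fails — Rw1w3 and Rw3w0 but not Rw1w0.
F2: fails — Rw1w5 and Rw5w2 but not Rw1w2.
F3: holds.
Valid on: F3.

F3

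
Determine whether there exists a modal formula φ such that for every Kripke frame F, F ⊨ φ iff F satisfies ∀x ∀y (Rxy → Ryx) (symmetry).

Yes — defined by r → □◇r

This is a Sahlqvist condition; the B axiom r → □◇r defines it.
Suppose r→□◇r is valid. Take Rxy and set V(r)={x}. Then r at x, so □◇r at x, so ◇r at y, so some z with Ryz has r; z=x, i.e. Ryx.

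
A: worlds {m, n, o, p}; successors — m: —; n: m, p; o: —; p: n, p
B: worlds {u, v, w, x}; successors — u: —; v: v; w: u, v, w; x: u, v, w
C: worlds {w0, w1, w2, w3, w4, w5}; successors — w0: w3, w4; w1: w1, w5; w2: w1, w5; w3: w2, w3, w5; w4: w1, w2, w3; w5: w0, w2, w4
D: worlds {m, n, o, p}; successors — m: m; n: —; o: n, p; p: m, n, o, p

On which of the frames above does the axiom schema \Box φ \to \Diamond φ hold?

Frame correspondent (Sahlqvist): \forall x \exists y Rxy — i.e. seriality.
A: fails — world m has no successor.
B: fails — world u has no successor.
C: satisfies the condition.
D: fails — world n has no successor.
Valid on: C.

C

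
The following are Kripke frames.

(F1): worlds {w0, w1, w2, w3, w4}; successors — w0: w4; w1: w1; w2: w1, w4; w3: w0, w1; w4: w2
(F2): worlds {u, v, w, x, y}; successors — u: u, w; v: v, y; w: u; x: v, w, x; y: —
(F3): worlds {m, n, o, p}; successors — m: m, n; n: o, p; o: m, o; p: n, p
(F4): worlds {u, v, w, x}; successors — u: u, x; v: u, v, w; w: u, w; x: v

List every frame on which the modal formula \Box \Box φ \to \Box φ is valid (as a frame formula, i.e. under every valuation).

This is the axiom for density; its first-order frame correspondent is \forall x \forall y (Rxy \to \exists z (Rxz \wedge Rzy)).
(F1): fails — Rw0w4 but no z with Rw0z and Rzw4.
(F2): ✓.
(F3): ✓.
(F4): ✓.
Valid on: (F2), (F3), (F4).

(F2), (F3), (F4)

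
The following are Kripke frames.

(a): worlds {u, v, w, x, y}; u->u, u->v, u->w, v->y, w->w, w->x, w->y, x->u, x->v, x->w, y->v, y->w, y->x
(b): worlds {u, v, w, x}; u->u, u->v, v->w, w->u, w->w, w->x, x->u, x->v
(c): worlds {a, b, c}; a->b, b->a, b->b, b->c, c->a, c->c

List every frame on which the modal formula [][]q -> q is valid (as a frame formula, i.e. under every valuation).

(a), (c)

This is the axiom for a generalized confluence (Geach) condition; its first-order frame correspondent is forall x exists w (x R^2 w & x = w).
(a): ✓.
(b): fails — at v but no t with vR²t and v=t.
(c): ✓.
Valid on: (a), (c).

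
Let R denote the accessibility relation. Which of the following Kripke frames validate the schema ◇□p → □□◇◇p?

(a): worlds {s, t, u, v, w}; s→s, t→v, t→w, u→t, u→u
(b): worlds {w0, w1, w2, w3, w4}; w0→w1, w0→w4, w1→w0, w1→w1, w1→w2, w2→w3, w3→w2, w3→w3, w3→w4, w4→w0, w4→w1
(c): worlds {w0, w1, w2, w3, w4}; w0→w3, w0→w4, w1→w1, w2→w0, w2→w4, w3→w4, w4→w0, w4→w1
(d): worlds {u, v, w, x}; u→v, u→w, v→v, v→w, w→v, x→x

Frame correspondent (Sahlqvist): ∀x ∀y ∀z ((xRy ∧ xR²z) → ∃w (yRw ∧ zR²w)) — i.e. a generalized confluence (Geach) condition.
(a): fails — uRt, uR²t but no w* with tRw* and tR²w*.
(b): fails — w0Rw4, w0R²w2 but no w with w4Rw and w2R²w.
(c): fails — w0Rw3, w0R²w1 but no w with w3Rw and w1R²w.
(d): holds.

(d)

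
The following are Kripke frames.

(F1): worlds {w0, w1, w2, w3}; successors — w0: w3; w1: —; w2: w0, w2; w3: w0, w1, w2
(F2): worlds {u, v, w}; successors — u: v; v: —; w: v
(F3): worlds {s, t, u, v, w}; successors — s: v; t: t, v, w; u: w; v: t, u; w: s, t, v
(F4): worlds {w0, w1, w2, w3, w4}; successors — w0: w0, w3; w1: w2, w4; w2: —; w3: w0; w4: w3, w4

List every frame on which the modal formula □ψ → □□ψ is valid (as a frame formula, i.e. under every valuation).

(F2)

Frame correspondent (Sahlqvist): ∀x ∀y ∀z (Rxy ∧ Ryz → Rxz) — i.e. transitivity.
(F1): fails — Rw3w0 and Rw0w3 but not Rw3w3.
(F2): ✓.
(F3): fails — Rwt and Rtw but not Rww.
(F4): fails — Rw3w0 and Rw0w3 but not Rw3w3.
Valid on: (F2).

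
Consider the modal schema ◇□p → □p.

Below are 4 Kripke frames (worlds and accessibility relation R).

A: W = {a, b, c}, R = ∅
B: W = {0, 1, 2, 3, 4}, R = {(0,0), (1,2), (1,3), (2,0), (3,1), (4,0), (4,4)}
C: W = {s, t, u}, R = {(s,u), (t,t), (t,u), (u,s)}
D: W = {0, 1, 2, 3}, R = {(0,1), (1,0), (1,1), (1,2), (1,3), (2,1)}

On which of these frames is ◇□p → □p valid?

This is the axiom for the Euclidean property; its first-order frame correspondent is ∀x ∀y ∀z (Rxy ∧ Rxz → Ryz).
A: satisfies the condition.
B: fails — R12 and R12 but not R22.
C: fails — Rsu and Rsu but not Ruu.
D: fails — R10 and R10 but not R00.

A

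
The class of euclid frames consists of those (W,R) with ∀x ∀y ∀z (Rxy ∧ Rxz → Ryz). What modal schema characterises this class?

The condition is the Euclidean property. The 5 schema ◇q → □◇q defines it.
Suppose ◇q→□◇q is valid. Take Rxy, Rxz and set V(q)={y}. Then ◇q at x, so □◇q at x, so ◇q at z, so some w with Rzw has q; w=y, i.e. Rzy. By symmetry of the argument, Ryz.

◇q → □◇q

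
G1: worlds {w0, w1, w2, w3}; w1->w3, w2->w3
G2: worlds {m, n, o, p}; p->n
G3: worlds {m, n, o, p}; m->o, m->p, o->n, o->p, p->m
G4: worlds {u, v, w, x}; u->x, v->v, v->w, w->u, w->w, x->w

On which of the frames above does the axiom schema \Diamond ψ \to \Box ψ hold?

The schema corresponds to partial functionality: \forall x \forall y \forall z (Rxy \wedge Rxz \to y = z).
G1: satisfies the condition.
G2: satisfies the condition.
G3: fails — m sees both o and p.
G4: fails — v sees both v and w.
Valid on: G1, G2.

G1, G2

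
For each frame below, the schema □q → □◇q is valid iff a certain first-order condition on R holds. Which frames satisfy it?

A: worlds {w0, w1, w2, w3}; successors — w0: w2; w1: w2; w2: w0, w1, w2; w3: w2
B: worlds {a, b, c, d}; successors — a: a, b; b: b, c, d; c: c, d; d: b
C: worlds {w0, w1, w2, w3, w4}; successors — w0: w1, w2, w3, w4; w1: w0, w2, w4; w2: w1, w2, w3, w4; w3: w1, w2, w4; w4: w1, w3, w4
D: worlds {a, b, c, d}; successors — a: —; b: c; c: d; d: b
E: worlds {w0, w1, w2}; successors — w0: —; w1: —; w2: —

This is the axiom for a generalized confluence (Geach) condition; its first-order frame correspondent is ∀x ∀z (xRz → ∃w (xRw ∧ zRw)).
A: condition met.
B: fails — cRd but no w with cRw and dRw.
C: condition met.
D: fails — bRc but no w with bRw and cRw.
E: condition met.
Valid on: A, C, E.

A, C, E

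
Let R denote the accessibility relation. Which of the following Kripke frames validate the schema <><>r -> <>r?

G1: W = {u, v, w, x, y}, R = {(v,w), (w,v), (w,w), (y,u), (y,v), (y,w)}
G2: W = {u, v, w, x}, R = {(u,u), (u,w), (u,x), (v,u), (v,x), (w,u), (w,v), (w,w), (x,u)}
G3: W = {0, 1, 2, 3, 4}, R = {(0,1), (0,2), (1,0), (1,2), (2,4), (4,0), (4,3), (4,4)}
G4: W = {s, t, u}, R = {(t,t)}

G4

This is the axiom for transitivity; its first-order frame correspondent is forall x forall y forall z (Rxy & Ryz -> Rxz).
G1: fails — Rvw and Rwv but not Rvv.
G2: fails — Ruw and Rwv but not Ruv.
G3: fails — R10 and R01 but not R11.
G4: ✓.
Valid on: G4.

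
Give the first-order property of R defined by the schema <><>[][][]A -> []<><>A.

forall x forall y forall z ((x R^2 y & xRz) -> exists w (y R^3 w & z R^2 w))

This is a Sahlqvist (Geach-type) schema ◇^2□^3A → □^1◇^2A.
Minimal-valuation argument: fix x; take any y with xR^2y and any z with xR^1z. Set V(A) to the set of worlds R-reachable from y in exactly 3 steps. Then □^3A holds at y, so the antecedent holds at x; validity forces ◇^2A at z, giving a w with zR^2w and yR^3w.
First-order correspondent: forall x forall y forall z ((x R^2 y & xRz) -> exists w (y R^3 w & z R^2 w)).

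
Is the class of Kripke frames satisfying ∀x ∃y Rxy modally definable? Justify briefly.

Yes — defined by □r → ◇r

This is a Sahlqvist condition; the D axiom □r → ◇r defines it.
Suppose □r→◇r is valid. At any x set V(r)=W. Then □r at x, so ◇r at x, so x has a successor.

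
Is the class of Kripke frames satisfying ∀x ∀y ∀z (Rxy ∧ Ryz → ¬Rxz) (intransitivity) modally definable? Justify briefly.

Not modally definable

Modal frame validity is preserved under surjective bounded morphisms.
The 3-cycle (worlds s,t,u with s→t→u→s) is intransitive. Mapping every world to a single reflexive point • is a surjective bounded morphism; the reflexive point is not intransitive (R••∧R•• but R••).
So no modal formula (or set of formulas) defines exactly the intransitive frames.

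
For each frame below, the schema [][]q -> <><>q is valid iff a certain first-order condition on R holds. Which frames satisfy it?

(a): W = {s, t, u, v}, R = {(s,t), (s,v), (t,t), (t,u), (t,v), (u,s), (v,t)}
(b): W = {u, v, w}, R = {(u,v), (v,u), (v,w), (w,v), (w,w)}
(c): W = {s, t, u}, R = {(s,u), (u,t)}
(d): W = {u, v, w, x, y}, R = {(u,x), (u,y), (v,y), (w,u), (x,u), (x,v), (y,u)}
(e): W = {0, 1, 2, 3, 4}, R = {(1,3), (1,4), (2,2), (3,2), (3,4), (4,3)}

Frame correspondent (Sahlqvist): forall x exists w (x R^2 w & x R^2 w) — i.e. a generalized confluence (Geach) condition.
(a): satisfies the condition.
(b): satisfies the condition.
(c): fails — at t but no w with tR²w and tR²w.
(d): satisfies the condition.
(e): fails — at 0 but no w with 0R²w and 0R²w.

(a), (b), (d)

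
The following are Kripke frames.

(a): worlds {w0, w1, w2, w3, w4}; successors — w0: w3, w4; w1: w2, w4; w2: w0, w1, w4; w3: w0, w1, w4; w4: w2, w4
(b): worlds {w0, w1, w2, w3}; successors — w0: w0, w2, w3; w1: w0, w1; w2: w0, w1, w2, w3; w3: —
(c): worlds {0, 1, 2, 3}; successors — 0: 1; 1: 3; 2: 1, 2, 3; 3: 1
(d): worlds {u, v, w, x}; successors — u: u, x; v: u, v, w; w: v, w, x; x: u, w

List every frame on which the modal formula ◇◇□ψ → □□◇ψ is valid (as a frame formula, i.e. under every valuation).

(a), (d)

The schema corresponds to a generalized confluence (Geach) condition: ∀x ∀y ∀z ((xR²y ∧ xR²z) → ∃w (yRw ∧ zRw)).
(a): holds.
(b): fails — w0R²w0, w0R²w3 but no w with w0Rw and w3Rw.
(c): fails — 2R²1, 2R²3 but no w with 1Rw and 3Rw.
(d): holds.
Valid on: (a), (d).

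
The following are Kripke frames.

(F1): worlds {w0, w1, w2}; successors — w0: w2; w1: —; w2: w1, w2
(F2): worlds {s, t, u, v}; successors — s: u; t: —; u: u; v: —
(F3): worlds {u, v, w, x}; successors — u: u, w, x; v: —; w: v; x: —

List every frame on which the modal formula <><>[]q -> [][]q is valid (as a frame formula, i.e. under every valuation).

Frame correspondent (Sahlqvist): forall x forall y forall z ((x R^2 y & x R^2 z) -> exists w (yRw & z = w)) — i.e. a generalized confluence (Geach) condition.
(F1): fails — w0R²w1, w0R²w1 but no w with w1Rw and w1=w.
(F2): condition met.
(F3): fails — uR²u, uR²v but no t with uRt and v=t.

(F2)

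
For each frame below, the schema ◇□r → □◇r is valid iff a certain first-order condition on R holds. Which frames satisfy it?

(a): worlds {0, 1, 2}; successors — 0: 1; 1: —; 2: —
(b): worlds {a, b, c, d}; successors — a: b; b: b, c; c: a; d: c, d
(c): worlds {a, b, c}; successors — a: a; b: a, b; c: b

The schema corresponds to convergence: ∀x ∀y ∀z (Rxy ∧ Rxz → ∃w (Ryw ∧ Rzw)).
(a): fails — R01 and R01 but 1 and 1 have no common successor.
(b): fails — Rbc and Rbb but c and b have no common successor.
(c): condition met.
Valid on: (c).

(c)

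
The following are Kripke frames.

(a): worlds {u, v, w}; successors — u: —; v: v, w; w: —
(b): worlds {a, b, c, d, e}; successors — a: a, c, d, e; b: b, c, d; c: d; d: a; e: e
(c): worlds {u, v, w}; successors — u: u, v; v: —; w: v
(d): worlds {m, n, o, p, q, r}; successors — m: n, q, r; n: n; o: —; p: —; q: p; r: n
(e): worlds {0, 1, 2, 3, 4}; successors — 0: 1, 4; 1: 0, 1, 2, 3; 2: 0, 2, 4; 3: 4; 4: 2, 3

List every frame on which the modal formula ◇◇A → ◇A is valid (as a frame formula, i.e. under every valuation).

This is the axiom for transitivity; its first-order frame correspondent is ∀x ∀y ∀z (Rxy ∧ Ryz → Rxz).
(a): ✓.
(b): fails — Rcd and Rda but not Rca.
(c): ✓.
(d): fails — Rmq and Rqp but not Rmp.
(e): fails — R10 and R04 but not R14.
Valid on: (a), (c).

(a), (c)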